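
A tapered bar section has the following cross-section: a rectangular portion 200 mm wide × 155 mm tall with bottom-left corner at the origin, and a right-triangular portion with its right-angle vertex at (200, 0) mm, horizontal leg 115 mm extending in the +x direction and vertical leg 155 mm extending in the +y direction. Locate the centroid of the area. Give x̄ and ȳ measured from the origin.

rectangular portion: A = 200 × 155 = 31000.00, centroid at (100.00, 77.50).
triangular portion: A = ½·115·155 = 8912.50, centroid at (238.33, 51.67).
ΣA = 39912.50 mm², ΣAx̄ = 5224145.83 mm³, ΣAȳ = 2862979.17 mm³.
x̄ = 5224145.83/39912.50 = 130.89 mm; ȳ = 2862979.17/39912.50 = 71.73 mm.

x̄ = 130.89 mm, ȳ = 71.73 mm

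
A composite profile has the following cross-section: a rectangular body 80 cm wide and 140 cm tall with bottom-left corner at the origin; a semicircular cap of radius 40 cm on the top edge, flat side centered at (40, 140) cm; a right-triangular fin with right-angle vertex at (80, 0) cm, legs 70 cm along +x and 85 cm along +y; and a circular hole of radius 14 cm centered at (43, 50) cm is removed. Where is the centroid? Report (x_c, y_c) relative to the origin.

x_c = 51.61 cm, y_c = 76.65 cm

Part | A | x̄ᵢ | ȳᵢ | A·x̄ᵢ | A·ȳᵢ
rectangular body | 11200.00 | 40.00 | 70.00 | 448000.00 | 784000.00
semicircular top | 2513.27 | 40.00 | 156.98 | 100530.96 | 394525.04
triangular fin | 2975.00 | 103.33 | 28.33 | 307416.67 | 84291.67
hole | -615.75 | 43.00 | 50.00 | -26477.34 | -30787.61
Σ | 16072.52 |  |  | 829470.29 | 1232029.10
x_c = 829470.29 / 16072.52 = 51.61 cm
y_c = 1232029.10 / 16072.52 = 76.65 cm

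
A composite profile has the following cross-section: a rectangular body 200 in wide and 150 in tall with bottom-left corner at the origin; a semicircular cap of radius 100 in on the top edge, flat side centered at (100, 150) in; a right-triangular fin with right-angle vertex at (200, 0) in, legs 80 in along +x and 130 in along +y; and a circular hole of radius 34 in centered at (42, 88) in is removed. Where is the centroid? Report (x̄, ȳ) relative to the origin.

x̄ = 118.39 in, ȳ = 109.54 in

rectangular body: A = 200 × 150 = 30000.00, centroid at (100.00, 75.00).
semicircular top: A = ½π·100² = 15707.96, centroid at (100.00, 192.44).
triangular fin: A = ½·80·130 = 5200.00, centroid at (226.67, 43.33).
hole: A = −π·34² = -3631.68, centroid at (42.00, 88.00).
ΣA = 47276.28 in²
ΣAx̄ = (30000.00)(100.00) + (15707.96)(100.00) + (5200.00)(226.67) + (-3631.68)(42.00) = 5596932.39 in³
ΣAȳ = (30000.00)(75.00) + (15707.96)(192.44) + (5200.00)(43.33) + (-3631.68)(88.00) = 5178606.55 in³
x̄ = 5596932.39 / 47276.28 = 118.39 in
ȳ = 5178606.55 / 47276.28 = 109.54 in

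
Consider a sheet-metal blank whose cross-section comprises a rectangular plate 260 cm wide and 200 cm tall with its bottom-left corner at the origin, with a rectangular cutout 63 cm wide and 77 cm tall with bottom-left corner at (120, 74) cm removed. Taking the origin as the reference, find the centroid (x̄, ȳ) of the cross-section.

plate: A = 260 × 200 = 52000.00, centroid at (130.00, 100.00).
hole: A = −(63 × 77) = -4851.00, centroid at (151.50, 112.50).
ΣA = 47149.00 cm²
ΣAx̄ = (52000.00)(130.00) + (-4851.00)(151.50) = 6025073.50 cm³
ΣAȳ = (52000.00)(100.00) + (-4851.00)(112.50) = 4654262.50 cm³
x̄ = 6025073.50 / 47149.00 = 127.79 cm
ȳ = 4654262.50 / 47149.00 = 98.71 cm

x̄ = 127.79 cm, ȳ = 98.71 cm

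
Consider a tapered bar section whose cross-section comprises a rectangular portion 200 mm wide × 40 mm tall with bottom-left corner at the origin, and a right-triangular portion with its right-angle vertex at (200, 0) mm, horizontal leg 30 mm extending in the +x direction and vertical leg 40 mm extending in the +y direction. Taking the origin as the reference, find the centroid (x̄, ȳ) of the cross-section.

x̄ = 107.67 mm, ȳ = 19.53 mm

rectangular portion: A = 200 × 40 = 8000.00, centroid at (100.00, 20.00).
triangular portion: A = ½·30·40 = 600.00, centroid at (210.00, 13.33).
ΣA = 8600.00 mm², ΣAx̄ = 926000.00 mm³, ΣAȳ = 168000.00 mm³.
x̄ = 926000.00/8600.00 = 107.67 mm; ȳ = 168000.00/8600.00 = 19.53 mm.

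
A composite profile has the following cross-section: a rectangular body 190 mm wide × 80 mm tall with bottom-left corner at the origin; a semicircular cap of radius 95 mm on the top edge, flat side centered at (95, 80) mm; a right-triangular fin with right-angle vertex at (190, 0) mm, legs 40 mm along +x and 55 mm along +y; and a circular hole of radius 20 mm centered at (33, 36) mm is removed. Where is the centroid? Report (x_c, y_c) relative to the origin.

x_c = 101.74 mm, y_c = 78.32 mm

Part | A | x̄ᵢ | ȳᵢ | A·x̄ᵢ | A·ȳᵢ
rectangular body | 15200.00 | 95.00 | 40.00 | 1444000.00 | 608000.00
semicircular top | 14176.44 | 95.00 | 120.32 | 1346761.50 | 1705698.28
triangular fin | 1100.00 | 203.33 | 18.33 | 223666.67 | 20166.67
hole | -1256.64 | 33.00 | 36.00 | -41469.02 | -45238.93
Σ | 29219.80 |  |  | 2972959.14 | 2288626.01
x_c = 2972959.14 / 29219.80 = 101.74 mm
y_c = 2288626.01 / 29219.80 = 78.32 mm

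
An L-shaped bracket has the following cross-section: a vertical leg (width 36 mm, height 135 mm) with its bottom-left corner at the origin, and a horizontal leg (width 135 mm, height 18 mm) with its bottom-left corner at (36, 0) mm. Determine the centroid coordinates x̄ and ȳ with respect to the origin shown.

vertical leg: A = 36 × 135 = 4860.00, centroid at (18.00, 67.50).
horizontal leg: A = 135 × 18 = 2430.00, centroid at (103.50, 9.00).
ΣA = 7290.00 mm², ΣAx̄ = 338985.00 mm³, ΣAȳ = 349920.00 mm³.
x̄ = 338985.00/7290.00 = 46.50 mm; ȳ = 349920.00/7290.00 = 48.00 mm.

x̄ = 46.50 mm, ȳ = 48.00 mm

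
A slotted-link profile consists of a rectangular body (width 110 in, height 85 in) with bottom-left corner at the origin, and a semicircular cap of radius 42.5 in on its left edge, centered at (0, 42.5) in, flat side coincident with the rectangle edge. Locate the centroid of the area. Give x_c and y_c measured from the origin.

rectangular body: A = 110 × 85 = 9350.00, centroid at (55.00, 42.50).
semicircular end: A = ½π·42.5² = 2837.25, centroid at (-18.04, 42.50).
ΣA = 12187.25 in², ΣAx_c = 463072.92 in³, ΣAy_c = 517958.16 in³.
x_c = 463072.92/12187.25 = 38.00 in; y_c = 517958.16/12187.25 = 42.50 in.

x_c = 38.00 in, y_c = 42.50 in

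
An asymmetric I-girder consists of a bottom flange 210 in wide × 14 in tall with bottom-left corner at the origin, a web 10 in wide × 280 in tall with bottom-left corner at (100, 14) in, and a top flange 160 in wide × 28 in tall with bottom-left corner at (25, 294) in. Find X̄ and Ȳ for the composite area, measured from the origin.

X̄ = 105.00 in, Ȳ = 179.22 in

Part | A | x̄ᵢ | ȳᵢ | A·x̄ᵢ | A·ȳᵢ
bottom flange | 2940.00 | 105.00 | 7.00 | 308700.00 | 20580.00
web | 2800.00 | 105.00 | 154.00 | 294000.00 | 431200.00
top flange | 4480.00 | 105.00 | 308.00 | 470400.00 | 1379840.00
Σ | 10220.00 |  |  | 1073100.00 | 1831620.00
X̄ = 1073100.00 / 10220.00 = 105.00 in
Ȳ = 1831620.00 / 10220.00 = 179.22 in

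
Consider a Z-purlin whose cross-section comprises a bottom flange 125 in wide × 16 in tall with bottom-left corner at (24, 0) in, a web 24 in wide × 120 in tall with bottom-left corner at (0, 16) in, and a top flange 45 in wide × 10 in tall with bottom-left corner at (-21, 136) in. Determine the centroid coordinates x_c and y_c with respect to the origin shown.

x_c = 39.07 in, y_c = 55.97 in

Part | A | x̄ᵢ | ȳᵢ | A·x̄ᵢ | A·ȳᵢ
bottom flange | 2000.00 | 86.50 | 8.00 | 173000.00 | 16000.00
web | 2880.00 | 12.00 | 76.00 | 34560.00 | 218880.00
top flange | 450.00 | 1.50 | 141.00 | 675.00 | 63450.00
Σ | 5330.00 |  |  | 208235.00 | 298330.00
x_c = 208235.00 / 5330.00 = 39.07 in
y_c = 298330.00 / 5330.00 = 55.97 in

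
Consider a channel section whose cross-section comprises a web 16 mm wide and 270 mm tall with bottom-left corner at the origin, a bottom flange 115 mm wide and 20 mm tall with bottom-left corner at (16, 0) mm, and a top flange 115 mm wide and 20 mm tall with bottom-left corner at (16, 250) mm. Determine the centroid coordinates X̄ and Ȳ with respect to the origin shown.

X̄ = 41.78 mm, Ȳ = 135.00 mm

web: A = 16 × 270 = 4320.00, centroid at (8.00, 135.00).
bottom flange: A = 115 × 20 = 2300.00, centroid at (73.50, 10.00).
top flange: A = 115 × 20 = 2300.00, centroid at (73.50, 260.00).
ΣA = 8920.00 mm²
ΣAX̄ = (4320.00)(8.00) + (2300.00)(73.50) + (2300.00)(73.50) = 372660.00 mm³
ΣAȲ = (4320.00)(135.00) + (2300.00)(10.00) + (2300.00)(260.00) = 1204200.00 mm³
X̄ = 372660.00 / 8920.00 = 41.78 mm
Ȳ = 1204200.00 / 8920.00 = 135.00 mm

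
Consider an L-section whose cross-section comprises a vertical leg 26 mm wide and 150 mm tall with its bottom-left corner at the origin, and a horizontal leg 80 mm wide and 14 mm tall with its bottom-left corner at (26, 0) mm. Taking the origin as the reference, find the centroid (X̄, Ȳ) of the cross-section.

X̄ = 24.82 mm, Ȳ = 59.83 mm

vertical leg: A = 26 × 150 = 3900.00, centroid at (13.00, 75.00).
horizontal leg: A = 80 × 14 = 1120.00, centroid at (66.00, 7.00).
ΣA = 5020.00 mm², ΣAX̄ = 124620.00 mm³, ΣAȲ = 300340.00 mm³.
X̄ = 124620.00/5020.00 = 24.82 mm; Ȳ = 300340.00/5020.00 = 59.83 mm.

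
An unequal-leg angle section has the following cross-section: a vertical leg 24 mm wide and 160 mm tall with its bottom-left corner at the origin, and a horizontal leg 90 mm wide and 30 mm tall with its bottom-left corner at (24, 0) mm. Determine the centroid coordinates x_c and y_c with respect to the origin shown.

vertical leg: A = 24 × 160 = 3840.00, centroid at (12.00, 80.00).
horizontal leg: A = 90 × 30 = 2700.00, centroid at (69.00, 15.00).
ΣA = 6540.00 mm²
ΣAx_c = (3840.00)(12.00) + (2700.00)(69.00) = 232380.00 mm³
ΣAy_c = (3840.00)(80.00) + (2700.00)(15.00) = 347700.00 mm³
x_c = 232380.00 / 6540.00 = 35.53 mm
y_c = 347700.00 / 6540.00 = 53.17 mm

x_c = 35.53 mm, y_c = 53.17 mm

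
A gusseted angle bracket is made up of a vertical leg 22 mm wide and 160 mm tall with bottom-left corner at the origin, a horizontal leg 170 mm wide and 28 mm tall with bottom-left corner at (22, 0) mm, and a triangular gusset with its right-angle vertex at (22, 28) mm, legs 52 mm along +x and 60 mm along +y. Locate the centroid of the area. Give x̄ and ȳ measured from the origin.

Part | A | x̄ᵢ | ȳᵢ | A·x̄ᵢ | A·ȳᵢ
vertical leg | 3520.00 | 11.00 | 80.00 | 38720.00 | 281600.00
horizontal leg | 4760.00 | 107.00 | 14.00 | 509320.00 | 66640.00
gusset | 1560.00 | 39.33 | 48.00 | 61360.00 | 74880.00
Σ | 9840.00 |  |  | 609400.00 | 423120.00
x̄ = 609400.00 / 9840.00 = 61.93 mm
ȳ = 423120.00 / 9840.00 = 43.00 mm

x̄ = 61.93 mm, ȳ = 43.00 mm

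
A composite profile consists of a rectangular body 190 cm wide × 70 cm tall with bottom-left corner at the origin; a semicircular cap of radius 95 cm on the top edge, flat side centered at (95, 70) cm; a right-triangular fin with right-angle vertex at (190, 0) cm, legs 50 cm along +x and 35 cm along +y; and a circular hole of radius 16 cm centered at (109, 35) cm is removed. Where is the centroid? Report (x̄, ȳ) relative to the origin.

x̄ = 98.14 cm, ȳ = 73.02 cm

Part | A | x̄ᵢ | ȳᵢ | A·x̄ᵢ | A·ȳᵢ
rectangular body | 13300.00 | 95.00 | 35.00 | 1263500.00 | 465500.00
semicircular top | 14176.44 | 95.00 | 110.32 | 1346761.50 | 1563933.91
triangular fin | 875.00 | 206.67 | 11.67 | 180833.33 | 10208.33
hole | -804.25 | 109.00 | 35.00 | -87663.00 | -28148.67
Σ | 27547.19 |  |  | 2703431.83 | 2011493.58
x̄ = 2703431.83 / 27547.19 = 98.14 cm
ȳ = 2011493.58 / 27547.19 = 73.02 cm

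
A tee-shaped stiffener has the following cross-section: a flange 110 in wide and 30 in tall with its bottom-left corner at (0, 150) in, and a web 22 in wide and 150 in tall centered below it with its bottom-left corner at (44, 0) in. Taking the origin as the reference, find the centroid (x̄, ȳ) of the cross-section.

x̄ = 55.00 in, ȳ = 120.00 in

web: A = 22 × 150 = 3300.00, centroid at (55.00, 75.00).
flange: A = 110 × 30 = 3300.00, centroid at (55.00, 165.00).
ΣA = 6600.00 in², ΣAx̄ = 363000.00 in³, ΣAȳ = 792000.00 in³.
x̄ = 363000.00/6600.00 = 55.00 in; ȳ = 792000.00/6600.00 = 120.00 in.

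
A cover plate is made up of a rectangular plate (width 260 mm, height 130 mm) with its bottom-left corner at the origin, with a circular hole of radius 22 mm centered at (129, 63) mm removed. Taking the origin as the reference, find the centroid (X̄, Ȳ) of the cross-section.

plate: A = 260 × 130 = 33800.00, centroid at (130.00, 65.00).
hole: A = −π·22² = -1520.53, centroid at (129.00, 63.00).
ΣA = 32279.47 mm²
ΣAX̄ = (33800.00)(130.00) + (-1520.53)(129.00) = 4197851.52 mm³
ΣAȲ = (33800.00)(65.00) + (-1520.53)(63.00) = 2101206.56 mm³
X̄ = 4197851.52 / 32279.47 = 130.05 mm
Ȳ = 2101206.56 / 32279.47 = 65.09 mm

X̄ = 130.05 mm, Ȳ = 65.09 mm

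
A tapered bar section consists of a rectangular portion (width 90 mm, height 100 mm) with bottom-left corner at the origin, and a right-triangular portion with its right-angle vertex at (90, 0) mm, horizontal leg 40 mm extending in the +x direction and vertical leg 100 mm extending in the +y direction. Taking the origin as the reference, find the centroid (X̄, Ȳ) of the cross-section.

X̄ = 55.61 mm, Ȳ = 46.97 mm

rectangular portion: A = 90 × 100 = 9000.00, centroid at (45.00, 50.00).
triangular portion: A = ½·40·100 = 2000.00, centroid at (103.33, 33.33).
ΣA = 11000.00 mm²
ΣAX̄ = (9000.00)(45.00) + (2000.00)(103.33) = 611666.67 mm³
ΣAȲ = (9000.00)(50.00) + (2000.00)(33.33) = 516666.67 mm³
X̄ = 611666.67 / 11000.00 = 55.61 mm
Ȳ = 516666.67 / 11000.00 = 46.97 mm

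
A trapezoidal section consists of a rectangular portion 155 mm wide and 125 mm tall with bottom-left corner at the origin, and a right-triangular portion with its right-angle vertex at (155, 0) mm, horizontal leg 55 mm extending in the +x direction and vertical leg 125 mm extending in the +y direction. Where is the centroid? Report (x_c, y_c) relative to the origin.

x_c = 91.94 mm, y_c = 59.36 mm

rectangular portion: A = 155 × 125 = 19375.00, centroid at (77.50, 62.50).
triangular portion: A = ½·55·125 = 3437.50, centroid at (173.33, 41.67).
ΣA = 22812.50 mm², ΣAx_c = 2097395.83 mm³, ΣAy_c = 1354166.67 mm³.
x_c = 2097395.83/22812.50 = 91.94 mm; y_c = 1354166.67/22812.50 = 59.36 mm.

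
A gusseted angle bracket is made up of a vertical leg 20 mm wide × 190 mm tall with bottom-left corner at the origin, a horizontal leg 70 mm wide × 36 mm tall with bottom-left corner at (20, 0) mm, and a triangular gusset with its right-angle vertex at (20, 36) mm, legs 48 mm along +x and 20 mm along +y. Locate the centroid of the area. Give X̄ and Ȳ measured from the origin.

X̄ = 28.51 mm, Ȳ = 62.77 mm

vertical leg: A = 20 × 190 = 3800.00, centroid at (10.00, 95.00).
horizontal leg: A = 70 × 36 = 2520.00, centroid at (55.00, 18.00).
gusset: A = ½·48·20 = 480.00, centroid at (36.00, 42.67).
ΣA = 6800.00 mm², ΣAX̄ = 193880.00 mm³, ΣAȲ = 426840.00 mm³.
X̄ = 193880.00/6800.00 = 28.51 mm; Ȳ = 426840.00/6800.00 = 62.77 mm.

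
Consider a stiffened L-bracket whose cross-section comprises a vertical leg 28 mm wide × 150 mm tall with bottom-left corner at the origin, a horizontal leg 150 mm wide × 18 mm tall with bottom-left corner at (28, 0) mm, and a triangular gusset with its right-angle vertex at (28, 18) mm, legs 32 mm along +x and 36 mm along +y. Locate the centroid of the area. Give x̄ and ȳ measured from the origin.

x̄ = 48.04 mm, ȳ = 47.70 mm

Part | A | x̄ᵢ | ȳᵢ | A·x̄ᵢ | A·ȳᵢ
vertical leg | 4200.00 | 14.00 | 75.00 | 58800.00 | 315000.00
horizontal leg | 2700.00 | 103.00 | 9.00 | 278100.00 | 24300.00
gusset | 576.00 | 38.67 | 30.00 | 22272.00 | 17280.00
Σ | 7476.00 |  |  | 359172.00 | 356580.00
x̄ = 359172.00 / 7476.00 = 48.04 mm
ȳ = 356580.00 / 7476.00 = 47.70 mm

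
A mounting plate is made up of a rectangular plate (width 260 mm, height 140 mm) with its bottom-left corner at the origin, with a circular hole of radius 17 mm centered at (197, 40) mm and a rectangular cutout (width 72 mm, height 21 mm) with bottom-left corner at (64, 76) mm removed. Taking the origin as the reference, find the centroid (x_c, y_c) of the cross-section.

x_c = 129.54 mm, y_c = 70.07 mm

Part | A | x̄ᵢ | ȳᵢ | A·x̄ᵢ | A·ȳᵢ
plate | 36400.00 | 130.00 | 70.00 | 4732000.00 | 2548000.00
hole 1 | -907.92 | 197.00 | 40.00 | -178860.29 | -36316.81
hole 2 | -1512.00 | 100.00 | 86.50 | -151200.00 | -130788.00
Σ | 33980.08 |  |  | 4401939.71 | 2380895.19
x_c = 4401939.71 / 33980.08 = 129.54 mm
y_c = 2380895.19 / 33980.08 = 70.07 mm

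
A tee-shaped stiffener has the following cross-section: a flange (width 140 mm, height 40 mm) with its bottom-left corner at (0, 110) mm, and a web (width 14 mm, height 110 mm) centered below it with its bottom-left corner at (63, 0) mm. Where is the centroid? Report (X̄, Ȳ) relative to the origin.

X̄ = 70.00 mm, Ȳ = 113.82 mm

Part | A | x̄ᵢ | ȳᵢ | A·x̄ᵢ | A·ȳᵢ
web | 1540.00 | 70.00 | 55.00 | 107800.00 | 84700.00
flange | 5600.00 | 70.00 | 130.00 | 392000.00 | 728000.00
Σ | 7140.00 |  |  | 499800.00 | 812700.00
X̄ = 499800.00 / 7140.00 = 70.00 mm
Ȳ = 812700.00 / 7140.00 = 113.82 mm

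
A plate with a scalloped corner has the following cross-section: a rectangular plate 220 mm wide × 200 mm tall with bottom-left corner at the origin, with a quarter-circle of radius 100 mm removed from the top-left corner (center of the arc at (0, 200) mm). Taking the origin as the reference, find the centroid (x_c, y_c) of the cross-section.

x_c = 124.68 mm, y_c = 87.49 mm

Part | A | x̄ᵢ | ȳᵢ | A·x̄ᵢ | A·ȳᵢ
plate | 44000.00 | 110.00 | 100.00 | 4840000.00 | 4400000.00
removed quarter-circle | -7853.98 | 42.44 | 157.56 | -333333.33 | -1237462.99
Σ | 36146.02 |  |  | 4506666.67 | 3162537.01
x_c = 4506666.67 / 36146.02 = 124.68 mm
y_c = 3162537.01 / 36146.02 = 87.49 mm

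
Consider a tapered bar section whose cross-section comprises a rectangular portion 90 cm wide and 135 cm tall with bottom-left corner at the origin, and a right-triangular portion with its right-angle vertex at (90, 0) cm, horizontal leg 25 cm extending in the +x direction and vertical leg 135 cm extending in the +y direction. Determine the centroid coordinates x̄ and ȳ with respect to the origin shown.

rectangular portion: A = 90 × 135 = 12150.00, centroid at (45.00, 67.50).
triangular portion: A = ½·25·135 = 1687.50, centroid at (98.33, 45.00).
ΣA = 13837.50 cm²
ΣAx̄ = (12150.00)(45.00) + (1687.50)(98.33) = 712687.50 cm³
ΣAȳ = (12150.00)(67.50) + (1687.50)(45.00) = 896062.50 cm³
x̄ = 712687.50 / 13837.50 = 51.50 cm
ȳ = 896062.50 / 13837.50 = 64.76 cm

x̄ = 51.50 cm, ȳ = 64.76 cm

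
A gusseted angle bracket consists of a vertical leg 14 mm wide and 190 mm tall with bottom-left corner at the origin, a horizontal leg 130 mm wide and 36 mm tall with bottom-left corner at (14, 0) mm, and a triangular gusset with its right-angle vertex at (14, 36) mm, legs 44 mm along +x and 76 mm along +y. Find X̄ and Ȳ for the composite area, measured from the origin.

vertical leg: A = 14 × 190 = 2660.00, centroid at (7.00, 95.00).
horizontal leg: A = 130 × 36 = 4680.00, centroid at (79.00, 18.00).
gusset: A = ½·44·76 = 1672.00, centroid at (28.67, 61.33).
ΣA = 9012.00 mm²
ΣAX̄ = (2660.00)(7.00) + (4680.00)(79.00) + (1672.00)(28.67) = 436270.67 mm³
ΣAȲ = (2660.00)(95.00) + (4680.00)(18.00) + (1672.00)(61.33) = 439489.33 mm³
X̄ = 436270.67 / 9012.00 = 48.41 mm
Ȳ = 439489.33 / 9012.00 = 48.77 mm

X̄ = 48.41 mm, Ȳ = 48.77 mm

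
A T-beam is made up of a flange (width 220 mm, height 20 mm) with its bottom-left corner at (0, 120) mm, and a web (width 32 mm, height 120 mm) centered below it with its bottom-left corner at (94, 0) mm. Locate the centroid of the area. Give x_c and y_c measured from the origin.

Part | A | x̄ᵢ | ȳᵢ | A·x̄ᵢ | A·ȳᵢ
web | 3840.00 | 110.00 | 60.00 | 422400.00 | 230400.00
flange | 4400.00 | 110.00 | 130.00 | 484000.00 | 572000.00
Σ | 8240.00 |  |  | 906400.00 | 802400.00
x_c = 906400.00 / 8240.00 = 110.00 mm
y_c = 802400.00 / 8240.00 = 97.38 mm

x_c = 110.00 mm, y_c = 97.38 mm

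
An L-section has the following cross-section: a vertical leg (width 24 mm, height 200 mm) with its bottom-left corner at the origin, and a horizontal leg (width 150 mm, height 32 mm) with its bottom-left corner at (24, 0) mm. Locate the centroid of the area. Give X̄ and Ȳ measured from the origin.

X̄ = 55.50 mm, Ȳ = 58.00 mm

vertical leg: A = 24 × 200 = 4800.00, centroid at (12.00, 100.00).
horizontal leg: A = 150 × 32 = 4800.00, centroid at (99.00, 16.00).
ΣA = 9600.00 mm², ΣAX̄ = 532800.00 mm³, ΣAȲ = 556800.00 mm³.
X̄ = 532800.00/9600.00 = 55.50 mm; Ȳ = 556800.00/9600.00 = 58.00 mm.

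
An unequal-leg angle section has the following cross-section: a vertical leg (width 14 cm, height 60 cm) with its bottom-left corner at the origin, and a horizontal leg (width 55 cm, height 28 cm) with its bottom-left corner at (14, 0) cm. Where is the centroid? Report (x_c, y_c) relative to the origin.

vertical leg: A = 14 × 60 = 840.00, centroid at (7.00, 30.00).
horizontal leg: A = 55 × 28 = 1540.00, centroid at (41.50, 14.00).
ΣA = 2380.00 cm²
ΣAx_c = (840.00)(7.00) + (1540.00)(41.50) = 69790.00 cm³
ΣAy_c = (840.00)(30.00) + (1540.00)(14.00) = 46760.00 cm³
x_c = 69790.00 / 2380.00 = 29.32 cm
y_c = 46760.00 / 2380.00 = 19.65 cm

x_c = 29.32 cm, y_c = 19.65 cm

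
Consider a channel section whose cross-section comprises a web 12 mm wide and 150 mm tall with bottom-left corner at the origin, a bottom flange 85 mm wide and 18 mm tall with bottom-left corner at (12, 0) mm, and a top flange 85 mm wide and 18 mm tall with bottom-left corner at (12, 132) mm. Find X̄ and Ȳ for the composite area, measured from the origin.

X̄ = 36.54 mm, Ȳ = 75.00 mm

web: A = 12 × 150 = 1800.00, centroid at (6.00, 75.00).
bottom flange: A = 85 × 18 = 1530.00, centroid at (54.50, 9.00).
top flange: A = 85 × 18 = 1530.00, centroid at (54.50, 141.00).
ΣA = 4860.00 mm², ΣAX̄ = 177570.00 mm³, ΣAȲ = 364500.00 mm³.
X̄ = 177570.00/4860.00 = 36.54 mm; Ȳ = 364500.00/4860.00 = 75.00 mm.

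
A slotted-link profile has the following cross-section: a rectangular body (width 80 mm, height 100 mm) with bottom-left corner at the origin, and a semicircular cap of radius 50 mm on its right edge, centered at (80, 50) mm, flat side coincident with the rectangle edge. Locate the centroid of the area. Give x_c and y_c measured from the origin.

Part | A | x̄ᵢ | ȳᵢ | A·x̄ᵢ | A·ȳᵢ
rectangular body | 8000.00 | 40.00 | 50.00 | 320000.00 | 400000.00
semicircular end | 3926.99 | 101.22 | 50.00 | 397492.60 | 196349.54
Σ | 11926.99 |  |  | 717492.60 | 596349.54
x_c = 717492.60 / 11926.99 = 60.16 mm
y_c = 596349.54 / 11926.99 = 50.00 mm

x_c = 60.16 mm, y_c = 50.00 mm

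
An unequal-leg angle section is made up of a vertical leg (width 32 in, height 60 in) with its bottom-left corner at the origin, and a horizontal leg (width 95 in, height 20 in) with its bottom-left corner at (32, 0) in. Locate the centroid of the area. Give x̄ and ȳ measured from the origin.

vertical leg: A = 32 × 60 = 1920.00, centroid at (16.00, 30.00).
horizontal leg: A = 95 × 20 = 1900.00, centroid at (79.50, 10.00).
ΣA = 3820.00 in²
ΣAx̄ = (1920.00)(16.00) + (1900.00)(79.50) = 181770.00 in³
ΣAȳ = (1920.00)(30.00) + (1900.00)(10.00) = 76600.00 in³
x̄ = 181770.00 / 3820.00 = 47.58 in
ȳ = 76600.00 / 3820.00 = 20.05 in

x̄ = 47.58 in, ȳ = 20.05 in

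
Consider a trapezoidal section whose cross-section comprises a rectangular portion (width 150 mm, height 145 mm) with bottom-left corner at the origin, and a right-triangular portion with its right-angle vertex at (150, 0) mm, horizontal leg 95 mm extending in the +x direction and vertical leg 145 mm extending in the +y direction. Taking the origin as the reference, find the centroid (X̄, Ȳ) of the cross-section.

rectangular portion: A = 150 × 145 = 21750.00, centroid at (75.00, 72.50).
triangular portion: A = ½·95·145 = 6887.50, centroid at (181.67, 48.33).
ΣA = 28637.50 mm², ΣAX̄ = 2882479.17 mm³, ΣAȲ = 1909770.83 mm³.
X̄ = 2882479.17/28637.50 = 100.65 mm; Ȳ = 1909770.83/28637.50 = 66.69 mm.

X̄ = 100.65 mm, Ȳ = 66.69 mm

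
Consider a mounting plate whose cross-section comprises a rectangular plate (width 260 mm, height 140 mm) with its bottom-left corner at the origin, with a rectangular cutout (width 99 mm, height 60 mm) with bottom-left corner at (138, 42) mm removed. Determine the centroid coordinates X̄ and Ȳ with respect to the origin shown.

plate: A = 260 × 140 = 36400.00, centroid at (130.00, 70.00).
hole: A = −(99 × 60) = -5940.00, centroid at (187.50, 72.00).
ΣA = 30460.00 mm²
ΣAX̄ = (36400.00)(130.00) + (-5940.00)(187.50) = 3618250.00 mm³
ΣAȲ = (36400.00)(70.00) + (-5940.00)(72.00) = 2120320.00 mm³
X̄ = 3618250.00 / 30460.00 = 118.79 mm
Ȳ = 2120320.00 / 30460.00 = 69.61 mm

X̄ = 118.79 mm, Ȳ = 69.61 mm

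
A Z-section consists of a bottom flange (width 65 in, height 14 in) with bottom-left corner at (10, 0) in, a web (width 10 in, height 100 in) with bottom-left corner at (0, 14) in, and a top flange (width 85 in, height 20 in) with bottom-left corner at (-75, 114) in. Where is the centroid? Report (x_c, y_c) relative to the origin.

x_c = -3.21 in, y_c = 77.89 in

bottom flange: A = 65 × 14 = 910.00, centroid at (42.50, 7.00).
web: A = 10 × 100 = 1000.00, centroid at (5.00, 64.00).
top flange: A = 85 × 20 = 1700.00, centroid at (-32.50, 124.00).
ΣA = 3610.00 in², ΣAx_c = -11575.00 in³, ΣAy_c = 281170.00 in³.
x_c = -11575.00/3610.00 = -3.21 in; y_c = 281170.00/3610.00 = 77.89 in.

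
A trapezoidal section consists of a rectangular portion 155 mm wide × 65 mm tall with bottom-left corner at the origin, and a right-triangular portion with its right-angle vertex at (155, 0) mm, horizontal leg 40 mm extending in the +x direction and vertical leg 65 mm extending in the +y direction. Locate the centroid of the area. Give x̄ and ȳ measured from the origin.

rectangular portion: A = 155 × 65 = 10075.00, centroid at (77.50, 32.50).
triangular portion: A = ½·40·65 = 1300.00, centroid at (168.33, 21.67).
ΣA = 11375.00 mm², ΣAx̄ = 999645.83 mm³, ΣAȳ = 355604.17 mm³.
x̄ = 999645.83/11375.00 = 87.88 mm; ȳ = 355604.17/11375.00 = 31.26 mm.

x̄ = 87.88 mm, ȳ = 31.26 mm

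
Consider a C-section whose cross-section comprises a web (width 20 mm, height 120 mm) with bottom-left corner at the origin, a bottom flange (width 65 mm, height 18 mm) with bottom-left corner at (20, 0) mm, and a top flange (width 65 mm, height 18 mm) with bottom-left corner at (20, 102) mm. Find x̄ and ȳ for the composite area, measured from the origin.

x̄ = 30.98 mm, ȳ = 60.00 mm

web: A = 20 × 120 = 2400.00, centroid at (10.00, 60.00).
bottom flange: A = 65 × 18 = 1170.00, centroid at (52.50, 9.00).
top flange: A = 65 × 18 = 1170.00, centroid at (52.50, 111.00).
ΣA = 4740.00 mm², ΣAx̄ = 146850.00 mm³, ΣAȳ = 284400.00 mm³.
x̄ = 146850.00/4740.00 = 30.98 mm; ȳ = 284400.00/4740.00 = 60.00 mm.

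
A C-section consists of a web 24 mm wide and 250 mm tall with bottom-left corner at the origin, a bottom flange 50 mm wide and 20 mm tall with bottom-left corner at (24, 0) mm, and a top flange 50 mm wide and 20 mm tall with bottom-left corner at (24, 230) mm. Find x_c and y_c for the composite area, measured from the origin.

x_c = 21.25 mm, y_c = 125.00 mm

web: A = 24 × 250 = 6000.00, centroid at (12.00, 125.00).
bottom flange: A = 50 × 20 = 1000.00, centroid at (49.00, 10.00).
top flange: A = 50 × 20 = 1000.00, centroid at (49.00, 240.00).
ΣA = 8000.00 mm², ΣAx_c = 170000.00 mm³, ΣAy_c = 1000000.00 mm³.
x_c = 170000.00/8000.00 = 21.25 mm; y_c = 1000000.00/8000.00 = 125.00 mm.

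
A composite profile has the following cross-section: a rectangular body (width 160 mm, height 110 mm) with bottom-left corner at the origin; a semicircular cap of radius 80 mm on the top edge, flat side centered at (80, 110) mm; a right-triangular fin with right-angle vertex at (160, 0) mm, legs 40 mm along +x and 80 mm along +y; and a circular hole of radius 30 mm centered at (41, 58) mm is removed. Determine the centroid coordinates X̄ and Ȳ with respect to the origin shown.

Part | A | x̄ᵢ | ȳᵢ | A·x̄ᵢ | A·ȳᵢ
rectangular body | 17600.00 | 80.00 | 55.00 | 1408000.00 | 968000.00
semicircular top | 10053.10 | 80.00 | 143.95 | 804247.72 | 1447173.95
triangular fin | 1600.00 | 173.33 | 26.67 | 277333.33 | 42666.67
hole | -2827.43 | 41.00 | 58.00 | -115924.77 | -163991.14
Σ | 26425.66 |  |  | 2373656.28 | 2293849.48
X̄ = 2373656.28 / 26425.66 = 89.82 mm
Ȳ = 2293849.48 / 26425.66 = 86.80 mm

X̄ = 89.82 mm, Ȳ = 86.80 mm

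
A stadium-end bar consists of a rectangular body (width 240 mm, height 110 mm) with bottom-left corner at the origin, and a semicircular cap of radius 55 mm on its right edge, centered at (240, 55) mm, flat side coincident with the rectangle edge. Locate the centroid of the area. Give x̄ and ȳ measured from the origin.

x̄ = 141.86 mm, ȳ = 55.00 mm

rectangular body: A = 240 × 110 = 26400.00, centroid at (120.00, 55.00).
semicircular end: A = ½π·55² = 4751.66, centroid at (263.34, 55.00).
ΣA = 31151.66 mm²
ΣAx̄ = (26400.00)(120.00) + (4751.66)(263.34) = 4419314.80 mm³
ΣAȳ = (26400.00)(55.00) + (4751.66)(55.00) = 1713341.24 mm³
x̄ = 4419314.80 / 31151.66 = 141.86 mm
ȳ = 1713341.24 / 31151.66 = 55.00 mm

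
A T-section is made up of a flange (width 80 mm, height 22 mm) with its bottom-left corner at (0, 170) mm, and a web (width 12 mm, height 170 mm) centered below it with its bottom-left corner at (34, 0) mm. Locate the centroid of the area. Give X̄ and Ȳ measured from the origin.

Part | A | x̄ᵢ | ȳᵢ | A·x̄ᵢ | A·ȳᵢ
web | 2040.00 | 40.00 | 85.00 | 81600.00 | 173400.00
flange | 1760.00 | 40.00 | 181.00 | 70400.00 | 318560.00
Σ | 3800.00 |  |  | 152000.00 | 491960.00
X̄ = 152000.00 / 3800.00 = 40.00 mm
Ȳ = 491960.00 / 3800.00 = 129.46 mm

X̄ = 40.00 mm, Ȳ = 129.46 mm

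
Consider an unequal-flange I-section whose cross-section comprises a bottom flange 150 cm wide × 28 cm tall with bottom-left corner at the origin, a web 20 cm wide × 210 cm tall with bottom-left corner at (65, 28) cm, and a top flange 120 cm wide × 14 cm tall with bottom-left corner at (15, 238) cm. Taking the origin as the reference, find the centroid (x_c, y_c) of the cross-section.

x_c = 75.00 cm, y_c = 102.08 cm

bottom flange: A = 150 × 28 = 4200.00, centroid at (75.00, 14.00).
web: A = 20 × 210 = 4200.00, centroid at (75.00, 133.00).
top flange: A = 120 × 14 = 1680.00, centroid at (75.00, 245.00).
ΣA = 10080.00 cm², ΣAx_c = 756000.00 cm³, ΣAy_c = 1029000.00 cm³.
x_c = 756000.00/10080.00 = 75.00 cm; y_c = 1029000.00/10080.00 = 102.08 cm.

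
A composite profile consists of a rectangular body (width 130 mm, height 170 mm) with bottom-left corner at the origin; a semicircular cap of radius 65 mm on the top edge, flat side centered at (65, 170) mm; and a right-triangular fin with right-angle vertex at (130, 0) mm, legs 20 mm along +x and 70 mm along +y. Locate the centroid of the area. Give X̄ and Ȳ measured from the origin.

X̄ = 66.70 mm, Ȳ = 108.92 mm

rectangular body: A = 130 × 170 = 22100.00, centroid at (65.00, 85.00).
semicircular top: A = ½π·65² = 6636.61, centroid at (65.00, 197.59).
triangular fin: A = ½·20·70 = 700.00, centroid at (136.67, 23.33).
ΣA = 29436.61 mm²
ΣAX̄ = (22100.00)(65.00) + (6636.61)(65.00) + (700.00)(136.67) = 1963546.61 mm³
ΣAȲ = (22100.00)(85.00) + (6636.61)(197.59) + (700.00)(23.33) = 3206141.13 mm³
X̄ = 1963546.61 / 29436.61 = 66.70 mm
Ȳ = 3206141.13 / 29436.61 = 108.92 mm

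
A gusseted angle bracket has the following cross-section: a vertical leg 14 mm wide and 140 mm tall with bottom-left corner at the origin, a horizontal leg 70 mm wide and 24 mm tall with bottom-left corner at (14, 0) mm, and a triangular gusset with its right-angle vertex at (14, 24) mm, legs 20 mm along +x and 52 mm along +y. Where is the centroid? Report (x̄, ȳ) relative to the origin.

x̄ = 25.67 mm, ȳ = 42.99 mm

vertical leg: A = 14 × 140 = 1960.00, centroid at (7.00, 70.00).
horizontal leg: A = 70 × 24 = 1680.00, centroid at (49.00, 12.00).
gusset: A = ½·20·52 = 520.00, centroid at (20.67, 41.33).
ΣA = 4160.00 mm², ΣAx̄ = 106786.67 mm³, ΣAȳ = 178853.33 mm³.
x̄ = 106786.67/4160.00 = 25.67 mm; ȳ = 178853.33/4160.00 = 42.99 mm.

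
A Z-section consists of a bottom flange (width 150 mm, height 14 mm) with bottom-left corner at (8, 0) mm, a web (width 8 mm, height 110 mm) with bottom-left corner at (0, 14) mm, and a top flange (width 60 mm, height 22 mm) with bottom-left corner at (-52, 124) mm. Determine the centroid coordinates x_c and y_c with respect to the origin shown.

bottom flange: A = 150 × 14 = 2100.00, centroid at (83.00, 7.00).
web: A = 8 × 110 = 880.00, centroid at (4.00, 69.00).
top flange: A = 60 × 22 = 1320.00, centroid at (-22.00, 135.00).
ΣA = 4300.00 mm²
ΣAx_c = (2100.00)(83.00) + (880.00)(4.00) + (1320.00)(-22.00) = 148780.00 mm³
ΣAy_c = (2100.00)(7.00) + (880.00)(69.00) + (1320.00)(135.00) = 253620.00 mm³
x_c = 148780.00 / 4300.00 = 34.60 mm
y_c = 253620.00 / 4300.00 = 58.98 mm

x_c = 34.60 mm, y_c = 58.98 mm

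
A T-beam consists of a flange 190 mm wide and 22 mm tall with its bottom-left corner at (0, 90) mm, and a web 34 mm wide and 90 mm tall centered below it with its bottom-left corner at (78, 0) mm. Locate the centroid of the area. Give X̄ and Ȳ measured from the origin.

X̄ = 95.00 mm, Ȳ = 77.33 mm

web: A = 34 × 90 = 3060.00, centroid at (95.00, 45.00).
flange: A = 190 × 22 = 4180.00, centroid at (95.00, 101.00).
ΣA = 7240.00 mm², ΣAX̄ = 687800.00 mm³, ΣAȲ = 559880.00 mm³.
X̄ = 687800.00/7240.00 = 95.00 mm; Ȳ = 559880.00/7240.00 = 77.33 mm.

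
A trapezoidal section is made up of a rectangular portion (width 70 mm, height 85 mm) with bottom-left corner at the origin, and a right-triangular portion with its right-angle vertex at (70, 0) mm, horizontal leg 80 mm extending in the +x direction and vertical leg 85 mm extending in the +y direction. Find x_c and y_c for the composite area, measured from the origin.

x_c = 57.42 mm, y_c = 37.35 mm

rectangular portion: A = 70 × 85 = 5950.00, centroid at (35.00, 42.50).
triangular portion: A = ½·80·85 = 3400.00, centroid at (96.67, 28.33).
ΣA = 9350.00 mm²
ΣAx_c = (5950.00)(35.00) + (3400.00)(96.67) = 536916.67 mm³
ΣAy_c = (5950.00)(42.50) + (3400.00)(28.33) = 349208.33 mm³
x_c = 536916.67 / 9350.00 = 57.42 mm
y_c = 349208.33 / 9350.00 = 37.35 mm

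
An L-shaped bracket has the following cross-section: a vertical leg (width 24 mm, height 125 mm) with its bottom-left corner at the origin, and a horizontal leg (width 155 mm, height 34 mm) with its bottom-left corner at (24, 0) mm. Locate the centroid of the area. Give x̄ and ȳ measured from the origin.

x̄ = 69.03 mm, ȳ = 33.51 mm

Part | A | x̄ᵢ | ȳᵢ | A·x̄ᵢ | A·ȳᵢ
vertical leg | 3000.00 | 12.00 | 62.50 | 36000.00 | 187500.00
horizontal leg | 5270.00 | 101.50 | 17.00 | 534905.00 | 89590.00
Σ | 8270.00 |  |  | 570905.00 | 277090.00
x̄ = 570905.00 / 8270.00 = 69.03 mm
ȳ = 277090.00 / 8270.00 = 33.51 mm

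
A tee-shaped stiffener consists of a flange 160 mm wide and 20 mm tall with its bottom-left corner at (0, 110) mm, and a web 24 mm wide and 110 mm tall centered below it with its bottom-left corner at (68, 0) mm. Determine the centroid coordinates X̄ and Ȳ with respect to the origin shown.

web: A = 24 × 110 = 2640.00, centroid at (80.00, 55.00).
flange: A = 160 × 20 = 3200.00, centroid at (80.00, 120.00).
ΣA = 5840.00 mm², ΣAX̄ = 467200.00 mm³, ΣAȲ = 529200.00 mm³.
X̄ = 467200.00/5840.00 = 80.00 mm; Ȳ = 529200.00/5840.00 = 90.62 mm.

X̄ = 80.00 mm, Ȳ = 90.62 mm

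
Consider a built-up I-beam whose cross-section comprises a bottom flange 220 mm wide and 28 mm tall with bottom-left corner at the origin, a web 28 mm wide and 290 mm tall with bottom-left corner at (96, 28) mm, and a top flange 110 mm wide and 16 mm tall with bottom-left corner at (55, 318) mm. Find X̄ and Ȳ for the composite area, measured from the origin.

X̄ = 110.00 mm, Ȳ = 128.73 mm

Part | A | x̄ᵢ | ȳᵢ | A·x̄ᵢ | A·ȳᵢ
bottom flange | 6160.00 | 110.00 | 14.00 | 677600.00 | 86240.00
web | 8120.00 | 110.00 | 173.00 | 893200.00 | 1404760.00
top flange | 1760.00 | 110.00 | 326.00 | 193600.00 | 573760.00
Σ | 16040.00 |  |  | 1764400.00 | 2064760.00
X̄ = 1764400.00 / 16040.00 = 110.00 mm
Ȳ = 2064760.00 / 16040.00 = 128.73 mm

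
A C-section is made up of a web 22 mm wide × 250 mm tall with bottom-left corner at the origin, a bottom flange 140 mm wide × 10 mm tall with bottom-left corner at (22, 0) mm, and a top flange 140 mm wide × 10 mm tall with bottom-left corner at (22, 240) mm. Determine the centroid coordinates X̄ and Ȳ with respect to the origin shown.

X̄ = 38.33 mm, Ȳ = 125.00 mm

Part | A | x̄ᵢ | ȳᵢ | A·x̄ᵢ | A·ȳᵢ
web | 5500.00 | 11.00 | 125.00 | 60500.00 | 687500.00
bottom flange | 1400.00 | 92.00 | 5.00 | 128800.00 | 7000.00
top flange | 1400.00 | 92.00 | 245.00 | 128800.00 | 343000.00
Σ | 8300.00 |  |  | 318100.00 | 1037500.00
X̄ = 318100.00 / 8300.00 = 38.33 mm
Ȳ = 1037500.00 / 8300.00 = 125.00 mm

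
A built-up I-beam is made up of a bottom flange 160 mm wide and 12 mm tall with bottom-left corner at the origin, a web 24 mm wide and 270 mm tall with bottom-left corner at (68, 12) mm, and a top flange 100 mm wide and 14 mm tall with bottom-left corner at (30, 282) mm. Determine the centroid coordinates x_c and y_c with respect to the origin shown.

Part | A | x̄ᵢ | ȳᵢ | A·x̄ᵢ | A·ȳᵢ
bottom flange | 1920.00 | 80.00 | 6.00 | 153600.00 | 11520.00
web | 6480.00 | 80.00 | 147.00 | 518400.00 | 952560.00
top flange | 1400.00 | 80.00 | 289.00 | 112000.00 | 404600.00
Σ | 9800.00 |  |  | 784000.00 | 1368680.00
x_c = 784000.00 / 9800.00 = 80.00 mm
y_c = 1368680.00 / 9800.00 = 139.66 mm

x_c = 80.00 mm, y_c = 139.66 mm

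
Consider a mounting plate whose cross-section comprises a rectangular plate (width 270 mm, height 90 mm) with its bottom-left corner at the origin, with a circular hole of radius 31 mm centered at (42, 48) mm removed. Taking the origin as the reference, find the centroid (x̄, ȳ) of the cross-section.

plate: A = 270 × 90 = 24300.00, centroid at (135.00, 45.00).
hole: A = −π·31² = -3019.07, centroid at (42.00, 48.00).
ΣA = 21280.93 mm², ΣAx̄ = 3153699.04 mm³, ΣAȳ = 948584.61 mm³.
x̄ = 3153699.04/21280.93 = 148.19 mm; ȳ = 948584.61/21280.93 = 44.57 mm.

x̄ = 148.19 mm, ȳ = 44.57 mm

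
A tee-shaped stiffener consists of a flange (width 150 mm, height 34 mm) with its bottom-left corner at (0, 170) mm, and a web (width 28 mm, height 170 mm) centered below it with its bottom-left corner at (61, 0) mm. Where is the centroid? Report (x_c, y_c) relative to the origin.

x_c = 75.00 mm, y_c = 137.76 mm

web: A = 28 × 170 = 4760.00, centroid at (75.00, 85.00).
flange: A = 150 × 34 = 5100.00, centroid at (75.00, 187.00).
ΣA = 9860.00 mm²
ΣAx_c = (4760.00)(75.00) + (5100.00)(75.00) = 739500.00 mm³
ΣAy_c = (4760.00)(85.00) + (5100.00)(187.00) = 1358300.00 mm³
x_c = 739500.00 / 9860.00 = 75.00 mm
y_c = 1358300.00 / 9860.00 = 137.76 mm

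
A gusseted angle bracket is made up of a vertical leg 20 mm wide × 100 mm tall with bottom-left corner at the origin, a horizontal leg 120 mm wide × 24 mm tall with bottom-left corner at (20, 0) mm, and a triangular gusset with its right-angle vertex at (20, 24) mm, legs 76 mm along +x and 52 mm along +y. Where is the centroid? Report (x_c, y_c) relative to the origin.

vertical leg: A = 20 × 100 = 2000.00, centroid at (10.00, 50.00).
horizontal leg: A = 120 × 24 = 2880.00, centroid at (80.00, 12.00).
gusset: A = ½·76·52 = 1976.00, centroid at (45.33, 41.33).
ΣA = 6856.00 mm²
ΣAx_c = (2000.00)(10.00) + (2880.00)(80.00) + (1976.00)(45.33) = 339978.67 mm³
ΣAy_c = (2000.00)(50.00) + (2880.00)(12.00) + (1976.00)(41.33) = 216234.67 mm³
x_c = 339978.67 / 6856.00 = 49.59 mm
y_c = 216234.67 / 6856.00 = 31.54 mm

x_c = 49.59 mm, y_c = 31.54 mm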